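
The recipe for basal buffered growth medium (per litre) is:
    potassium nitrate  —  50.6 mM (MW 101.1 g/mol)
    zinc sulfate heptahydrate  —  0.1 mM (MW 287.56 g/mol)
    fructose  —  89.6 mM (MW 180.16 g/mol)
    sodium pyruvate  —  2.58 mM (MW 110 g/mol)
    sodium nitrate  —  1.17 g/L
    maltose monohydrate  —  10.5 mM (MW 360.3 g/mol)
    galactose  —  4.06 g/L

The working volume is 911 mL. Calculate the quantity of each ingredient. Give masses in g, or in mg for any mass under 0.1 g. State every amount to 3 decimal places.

Target volume = 911 mL = 0.911 L.
potassium nitrate: 50.6 mmol/L × 101.1 g/mol × 0.911 L ÷ 1000 = 4.660 g
zinc sulfate heptahydrate: 0.1 mmol/L × 287.56 mg/mmol × 0.911 L = 26.197 mg
fructose: 89.6 mmol/L × 180.16 g/mol × 0.911 L ÷ 1000 = 14.706 g
sodium pyruvate: 2.58 mmol/L × 110 g/mol × 0.911 L ÷ 1000 = 0.259 g
sodium nitrate: 1.17 g/L × 0.911 L = 1.066 g
maltose monohydrate: 10.5 mmol/L × 360.3 g/mol × 0.911 L ÷ 1000 = 3.446 g
galactose: 4.06 g/L × 0.911 L = 3.699 g

potassium nitrate 4.660 g; zinc sulfate heptahydrate 26.197 mg; fructose 14.706 g; sodium pyruvate 0.259 g; sodium nitrate 1.066 g; maltose monohydrate 3.446 g; galactose 3.699 g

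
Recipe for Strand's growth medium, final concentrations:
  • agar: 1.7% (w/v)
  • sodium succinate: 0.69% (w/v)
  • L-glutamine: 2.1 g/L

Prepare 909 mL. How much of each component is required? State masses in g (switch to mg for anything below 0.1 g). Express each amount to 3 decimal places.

agar 15.453 g; sodium succinate 6.272 g; L-glutamine 1.909 g

Scale factor relative to 1 L: 0.909.
agar: 1.7% w/v = 17 g/L → 17 × 0.909 L = 15.453 g
sodium succinate: 0.69% w/v = 6.9 g/L → 6.9 × 0.909 L = 6.272 g
L-glutamine: 2.1 g/L × 0.909 L = 1.909 g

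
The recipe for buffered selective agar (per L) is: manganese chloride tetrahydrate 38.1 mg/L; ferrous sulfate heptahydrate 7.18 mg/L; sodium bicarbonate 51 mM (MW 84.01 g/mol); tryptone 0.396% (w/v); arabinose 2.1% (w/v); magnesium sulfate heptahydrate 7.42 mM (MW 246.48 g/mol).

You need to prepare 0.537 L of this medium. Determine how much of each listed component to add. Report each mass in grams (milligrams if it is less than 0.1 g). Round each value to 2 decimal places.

manganese chloride tetrahydrate 20.46 mg; ferrous sulfate heptahydrate 3.86 mg; sodium bicarbonate 2.30 g; tryptone 2.13 g; arabinose 11.28 g; magnesium sulfate heptahydrate 0.98 g

Scale factor relative to 1 L: 0.537.
manganese chloride tetrahydrate: 38.1 mg/L × 0.537 L = 20.46 mg
ferrous sulfate heptahydrate: 7.18 mg/L × 0.537 L = 3.86 mg
sodium bicarbonate: 51 mmol/L × 84.01 g/mol × 0.537 L ÷ 1000 = 2.30 g
tryptone: 0.396 g per 100 mL × 537 mL ÷ 100 = 2.13 g
arabinose: 2.1% w/v = 21 g/L → 21 × 0.537 L = 11.28 g
magnesium sulfate heptahydrate: 7.42 mmol/L × 246.48 g/mol × 0.537 L ÷ 1000 = 0.98 g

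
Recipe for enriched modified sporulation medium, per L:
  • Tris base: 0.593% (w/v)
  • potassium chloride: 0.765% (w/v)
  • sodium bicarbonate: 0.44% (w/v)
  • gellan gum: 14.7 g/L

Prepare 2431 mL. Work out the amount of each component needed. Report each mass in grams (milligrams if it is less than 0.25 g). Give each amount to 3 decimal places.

Tris base 14.416 g; potassium chloride 18.597 g; sodium bicarbonate 10.696 g; gellan gum 35.736 g

Working volume: 2431 mL = 2.431 L.
Tris base: 0.593% w/v = 5.93 g/L → 5.93 × 2.431 L = 14.416 g
potassium chloride: 0.765 g per 100 mL × 2431 mL ÷ 100 = 18.597 g
sodium bicarbonate: 0.44 g per 100 mL × 2431 mL ÷ 100 = 10.696 g
gellan gum: 14.7 g/L × 2.431 L = 35.736 g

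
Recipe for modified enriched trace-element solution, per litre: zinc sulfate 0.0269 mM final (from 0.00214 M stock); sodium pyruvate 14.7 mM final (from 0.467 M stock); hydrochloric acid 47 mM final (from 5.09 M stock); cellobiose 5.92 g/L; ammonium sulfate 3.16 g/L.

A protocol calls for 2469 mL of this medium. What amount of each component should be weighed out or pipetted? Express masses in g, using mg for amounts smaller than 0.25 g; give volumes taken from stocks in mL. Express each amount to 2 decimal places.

Working volume: 2469 mL = 2.469 L.
zinc sulfate: V = C2·V2/C1 = 0.0269 mM × 2469 mL ÷ 2.14 mM = 31.04 mL
sodium pyruvate: dilute stock: 14.7 mM × 2469 mL ÷ 467 mM = 77.72 mL
hydrochloric acid: C1V1 = C2V2 → 47 mM × 2469 mL ÷ 5090 mM = 22.80 mL
cellobiose: 5.92 g/L × 2.469 L = 14.62 g
ammonium sulfate: 3.16 g/L × 2.469 L = 7.80 g

zinc sulfate 31.04 mL; sodium pyruvate 77.72 mL; hydrochloric acid 22.80 mL; cellobiose 14.62 g; ammonium sulfate 7.80 g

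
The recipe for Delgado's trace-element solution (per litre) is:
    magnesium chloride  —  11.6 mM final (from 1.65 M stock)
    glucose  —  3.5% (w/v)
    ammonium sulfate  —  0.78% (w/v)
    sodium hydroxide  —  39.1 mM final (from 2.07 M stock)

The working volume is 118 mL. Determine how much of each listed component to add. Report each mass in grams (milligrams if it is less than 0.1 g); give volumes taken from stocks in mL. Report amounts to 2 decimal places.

Target volume = 118 mL = 0.118 L.
magnesium chloride: V = C2·V2/C1 = 11.6 mM × 118 mL ÷ 1650 mM = 0.83 mL
glucose: 3.5 g per 100 mL × 118 mL ÷ 100 = 4.13 g
ammonium sulfate: 0.78% w/v = 7.8 g/L → 7.8 × 0.118 L = 0.92 g
sodium hydroxide: C1V1 = C2V2 → 39.1 mM × 118 mL ÷ 2070 mM = 2.23 mL

magnesium chloride 0.83 mL; glucose 4.13 g; ammonium sulfate 0.92 g; sodium hydroxide 2.23 mL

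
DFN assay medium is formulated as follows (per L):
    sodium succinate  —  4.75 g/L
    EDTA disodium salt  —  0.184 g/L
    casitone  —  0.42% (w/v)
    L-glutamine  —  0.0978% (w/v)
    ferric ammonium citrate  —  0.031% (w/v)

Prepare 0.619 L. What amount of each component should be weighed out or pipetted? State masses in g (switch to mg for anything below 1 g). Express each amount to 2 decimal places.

sodium succinate 2.94 g; EDTA disodium salt 113.90 mg; casitone 2.60 g; L-glutamine 605.38 mg; ferric ammonium citrate 191.89 mg

Working volume: 0.619 L.
sodium succinate: 4.75 g/L × 0.619 L = 2.94 g
EDTA disodium salt: 0.184 g/L × 0.619 L = 0.113896 g = 113.90 mg
casitone: 0.42 g per 100 mL × 619 mL ÷ 100 = 2.60 g
L-glutamine: 0.0978% w/v = 0.978 g/L → 0.978 × 0.619 L = 0.605382 g = 605.38 mg
ferric ammonium citrate: 0.031 g per 100 mL × 619 mL ÷ 100 = 0.19189 g = 191.89 mg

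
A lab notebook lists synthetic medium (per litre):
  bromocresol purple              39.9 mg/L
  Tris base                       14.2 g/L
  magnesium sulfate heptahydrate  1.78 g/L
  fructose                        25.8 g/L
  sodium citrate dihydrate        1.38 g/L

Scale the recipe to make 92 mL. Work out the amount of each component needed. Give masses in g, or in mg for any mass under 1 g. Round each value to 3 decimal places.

Scale factor relative to 1 L: 0.092.
bromocresol purple: 39.9 mg/L × 0.092 L = 3.671 mg
Tris base: 14.2 g/L × 0.092 L = 1.306 g
magnesium sulfate heptahydrate: 1.78 g/L × 0.092 L = 0.16376 g = 163.760 mg
fructose: 25.8 g/L × 0.092 L = 2.374 g
sodium citrate dihydrate: 1.38 g/L × 0.092 L = 0.12696 g = 126.960 mg

bromocresol purple 3.671 mg; Tris base 1.306 g; magnesium sulfate heptahydrate 163.760 mg; fructose 2.374 g; sodium citrate dihydrate 126.960 mg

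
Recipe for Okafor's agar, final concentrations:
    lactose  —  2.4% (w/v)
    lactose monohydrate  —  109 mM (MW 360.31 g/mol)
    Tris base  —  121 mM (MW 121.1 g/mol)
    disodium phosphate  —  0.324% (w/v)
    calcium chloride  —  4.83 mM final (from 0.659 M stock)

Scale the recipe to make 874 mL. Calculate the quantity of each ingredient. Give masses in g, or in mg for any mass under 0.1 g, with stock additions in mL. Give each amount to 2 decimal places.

lactose 20.98 g; lactose monohydrate 34.33 g; Tris base 12.81 g; disodium phosphate 2.83 g; calcium chloride 6.41 mL

Working volume: 874 mL = 0.874 L.
lactose: 2.4 g per 100 mL × 874 mL ÷ 100 = 20.98 g
lactose monohydrate: 109 mmol/L × 360.31 g/mol × 0.874 L ÷ 1000 = 34.33 g
Tris base: 121 mmol/L × 121.1 g/mol × 0.874 L ÷ 1000 = 12.81 g
disodium phosphate: 0.324% w/v = 3.24 g/L → 3.24 × 0.874 L = 2.83 g
calcium chloride: dilute stock: 4.83 mM × 874 mL ÷ 659 mM = 6.41 mL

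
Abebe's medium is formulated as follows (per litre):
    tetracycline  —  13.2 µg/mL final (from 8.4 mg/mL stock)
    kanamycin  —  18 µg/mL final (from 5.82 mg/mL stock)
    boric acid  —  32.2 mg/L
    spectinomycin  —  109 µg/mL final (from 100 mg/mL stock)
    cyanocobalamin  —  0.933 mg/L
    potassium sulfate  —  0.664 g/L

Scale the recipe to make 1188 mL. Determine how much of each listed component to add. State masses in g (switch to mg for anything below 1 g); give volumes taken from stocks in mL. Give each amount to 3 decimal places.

Target volume = 1188 mL = 1.188 L.
tetracycline: V = C2·V2/C1 = 13.2 µg/mL × 1188 mL ÷ 8400 µg/mL = 1.867 mL
kanamycin: dilute stock: 18 µg/mL × 1188 mL ÷ 5820 µg/mL = 3.674 mL
boric acid: 32.2 mg/L × 1.188 L = 38.254 mg
spectinomycin: dilute stock: 109 µg/mL × 1188 mL ÷ 100000 µg/mL = 1.295 mL
cyanocobalamin: 0.933 mg/L × 1.188 L = 1.108 mg
potassium sulfate: 0.664 g/L × 1.188 L = 0.788832 g = 788.832 mg

tetracycline 1.867 mL; kanamycin 3.674 mL; boric acid 38.254 mg; spectinomycin 1.295 mL; cyanocobalamin 1.108 mg; potassium sulfate 788.832 mg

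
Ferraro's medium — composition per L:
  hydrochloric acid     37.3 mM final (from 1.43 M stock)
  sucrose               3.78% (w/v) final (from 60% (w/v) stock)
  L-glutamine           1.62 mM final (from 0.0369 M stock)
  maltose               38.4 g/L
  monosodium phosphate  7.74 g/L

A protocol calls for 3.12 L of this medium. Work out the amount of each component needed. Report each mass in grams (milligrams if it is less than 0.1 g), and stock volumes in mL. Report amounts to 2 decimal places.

Scale factor relative to 1 L: 3.12.
hydrochloric acid: C1V1 = C2V2 → 37.3 mM × 3120 mL ÷ 1430 mM = 81.38 mL
sucrose: V = C2·V2/C1 = 3.78% ÷ 60% × 3120 mL = 196.56 mL
L-glutamine: dilute stock: 1.62 mM × 3120 mL ÷ 36.9 mM = 136.98 mL
maltose: 38.4 g/L × 3.12 L = 119.81 g
monosodium phosphate: 7.74 g/L × 3.12 L = 24.15 g

hydrochloric acid 81.38 mL; sucrose 196.56 mL; L-glutamine 136.98 mL; maltose 119.81 g; monosodium phosphate 24.15 g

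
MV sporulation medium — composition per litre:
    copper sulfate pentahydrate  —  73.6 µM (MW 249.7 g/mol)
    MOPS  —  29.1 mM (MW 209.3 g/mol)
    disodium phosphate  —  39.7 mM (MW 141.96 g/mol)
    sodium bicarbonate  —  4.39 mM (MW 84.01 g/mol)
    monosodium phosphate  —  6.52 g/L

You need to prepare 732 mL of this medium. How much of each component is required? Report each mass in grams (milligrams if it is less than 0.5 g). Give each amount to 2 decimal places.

Target volume = 732 mL = 0.732 L.
copper sulfate pentahydrate: 73.6 µmol/L × 249.7 g/mol × 0.732 L ÷ 1000 = 13.45 mg
MOPS: 29.1 mmol/L × 209.3 g/mol × 0.732 L ÷ 1000 = 4.46 g
disodium phosphate: 39.7 mmol/L × 141.96 g/mol × 0.732 L ÷ 1000 = 4.13 g
sodium bicarbonate: 4.39 mmol/L × 84.01 mg/mmol × 0.732 L = 269.96 mg
monosodium phosphate: 6.52 g/L × 0.732 L = 4.77 g

copper sulfate pentahydrate 13.45 mg; MOPS 4.46 g; disodium phosphate 4.13 g; sodium bicarbonate 269.96 mg; monosodium phosphate 4.77 g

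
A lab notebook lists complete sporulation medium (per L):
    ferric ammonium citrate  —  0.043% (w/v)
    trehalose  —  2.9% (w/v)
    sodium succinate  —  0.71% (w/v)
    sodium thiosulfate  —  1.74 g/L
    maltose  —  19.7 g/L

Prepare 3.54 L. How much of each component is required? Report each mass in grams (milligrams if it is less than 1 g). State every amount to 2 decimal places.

ferric ammonium citrate 1.52 g; trehalose 102.66 g; sodium succinate 25.13 g; sodium thiosulfate 6.16 g; maltose 69.74 g

Scale factor relative to 1 L: 3.54.
ferric ammonium citrate: 0.043% w/v = 0.43 g/L → 0.43 × 3.54 L = 1.52 g
trehalose: 2.9% w/v = 29 g/L → 29 × 3.54 L = 102.66 g
sodium succinate: 0.71% w/v = 7.1 g/L → 7.1 × 3.54 L = 25.13 g
sodium thiosulfate: 1.74 g/L × 3.54 L = 6.16 g
maltose: 19.7 g/L × 3.54 L = 69.74 g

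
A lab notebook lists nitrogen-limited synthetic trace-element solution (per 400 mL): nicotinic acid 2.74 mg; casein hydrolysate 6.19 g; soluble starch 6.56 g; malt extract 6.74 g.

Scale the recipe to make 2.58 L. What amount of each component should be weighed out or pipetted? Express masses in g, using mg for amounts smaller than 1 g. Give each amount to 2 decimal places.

Ratio of target to recipe volume: 2580 / 400 = 6.45.
nicotinic acid: 2.74 mg × (2580 mL / 400 mL) = 17.67 mg
casein hydrolysate: 6.19 g × (2580 mL / 400 mL) = 39.93 g
soluble starch: 6.56 g × (2580 mL / 400 mL) = 42.31 g
malt extract: 6.74 g × (2580 mL / 400 mL) = 43.47 g

nicotinic acid 17.67 mg; casein hydrolysate 39.93 g; soluble starch 42.31 g; malt extract 43.47 g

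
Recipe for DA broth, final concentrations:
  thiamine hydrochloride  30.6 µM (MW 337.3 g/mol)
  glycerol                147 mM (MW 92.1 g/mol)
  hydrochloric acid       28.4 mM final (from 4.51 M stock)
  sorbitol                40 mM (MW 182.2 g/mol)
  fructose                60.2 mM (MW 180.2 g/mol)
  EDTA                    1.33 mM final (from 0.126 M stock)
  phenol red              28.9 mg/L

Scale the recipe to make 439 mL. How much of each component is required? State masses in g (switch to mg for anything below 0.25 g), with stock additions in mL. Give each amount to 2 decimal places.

thiamine hydrochloride 4.53 mg; glycerol 5.94 g; hydrochloric acid 2.76 mL; sorbitol 3.20 g; fructose 4.76 g; EDTA 4.63 mL; phenol red 12.69 mg

Scale factor relative to 1 L: 0.439.
thiamine hydrochloride: 30.6 µmol/L × 337.3 g/mol × 0.439 L ÷ 1000 = 4.53 mg
glycerol: 147 mmol/L × 92.1 g/mol × 0.439 L ÷ 1000 = 5.94 g
hydrochloric acid: C1V1 = C2V2 → 28.4 mM × 439 mL ÷ 4510 mM = 2.76 mL
sorbitol: 40 mmol/L × 182.2 g/mol × 0.439 L ÷ 1000 = 3.20 g
fructose: 60.2 mmol/L × 180.2 g/mol × 0.439 L ÷ 1000 = 4.76 g
EDTA: V = C2·V2/C1 = 1.33 mM × 439 mL ÷ 126 mM = 4.63 mL
phenol red: 28.9 mg/L × 0.439 L = 12.69 mg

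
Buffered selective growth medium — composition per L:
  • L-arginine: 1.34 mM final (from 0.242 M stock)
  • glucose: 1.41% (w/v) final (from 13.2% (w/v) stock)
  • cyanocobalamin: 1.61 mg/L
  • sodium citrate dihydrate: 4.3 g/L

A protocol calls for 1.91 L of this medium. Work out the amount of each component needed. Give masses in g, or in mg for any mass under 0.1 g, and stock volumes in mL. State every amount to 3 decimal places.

Working volume: 1.91 L.
L-arginine: C1V1 = C2V2 → 1.34 mM × 1910 mL ÷ 242 mM = 10.576 mL
glucose: C1V1 = C2V2 → 1.41% ÷ 13.2% × 1910 mL = 204.023 mL
cyanocobalamin: 1.61 mg/L × 1.91 L = 3.075 mg
sodium citrate dihydrate: 4.3 g/L × 1.91 L = 8.213 g

L-arginine 10.576 mL; glucose 204.023 mL; cyanocobalamin 3.075 mg; sodium citrate dihydrate 8.213 g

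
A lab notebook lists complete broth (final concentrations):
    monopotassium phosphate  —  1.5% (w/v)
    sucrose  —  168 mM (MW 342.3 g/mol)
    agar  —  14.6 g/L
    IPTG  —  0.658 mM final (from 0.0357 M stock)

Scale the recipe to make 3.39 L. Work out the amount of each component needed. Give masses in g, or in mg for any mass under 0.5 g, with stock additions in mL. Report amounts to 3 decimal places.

Scale factor relative to 1 L: 3.39.
monopotassium phosphate: 1.5% w/v = 15 g/L → 15 × 3.39 L = 50.850 g
sucrose: 168 mmol/L × 342.3 g/mol × 3.39 L ÷ 1000 = 194.947 g
agar: 14.6 g/L × 3.39 L = 49.494 g
IPTG: dilute stock: 0.658 mM × 3390 mL ÷ 35.7 mM = 62.482 mL

monopotassium phosphate 50.850 g; sucrose 194.947 g; agar 49.494 g; IPTG 62.482 mL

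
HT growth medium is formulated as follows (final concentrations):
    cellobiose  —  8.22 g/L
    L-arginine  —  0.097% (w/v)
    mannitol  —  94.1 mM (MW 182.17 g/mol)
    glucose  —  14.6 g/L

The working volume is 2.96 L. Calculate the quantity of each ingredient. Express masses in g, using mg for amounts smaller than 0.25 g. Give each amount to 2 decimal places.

cellobiose 24.33 g; L-arginine 2.87 g; mannitol 50.74 g; glucose 43.22 g

Scale factor relative to 1 L: 2.96.
cellobiose: 8.22 g/L × 2.96 L = 24.33 g
L-arginine: 0.097% w/v = 0.97 g/L → 0.97 × 2.96 L = 2.87 g
mannitol: 94.1 mmol/L × 182.17 g/mol × 2.96 L ÷ 1000 = 50.74 g
glucose: 14.6 g/L × 2.96 L = 43.22 g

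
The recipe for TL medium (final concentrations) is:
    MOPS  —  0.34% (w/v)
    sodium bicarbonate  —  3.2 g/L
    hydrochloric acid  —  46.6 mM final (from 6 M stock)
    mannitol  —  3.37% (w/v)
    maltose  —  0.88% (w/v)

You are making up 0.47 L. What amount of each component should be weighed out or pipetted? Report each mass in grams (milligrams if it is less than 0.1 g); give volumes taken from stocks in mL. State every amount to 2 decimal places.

MOPS 1.60 g; sodium bicarbonate 1.50 g; hydrochloric acid 3.65 mL; mannitol 15.84 g; maltose 4.14 g

Scale factor relative to 1 L: 0.47.
MOPS: 0.34 g per 100 mL × 470 mL ÷ 100 = 1.60 g
sodium bicarbonate: 3.2 g/L × 0.47 L = 1.50 g
hydrochloric acid: C1V1 = C2V2 → 46.6 mM × 470 mL ÷ 6000 mM = 3.65 mL
mannitol: 3.37% w/v = 33.7 g/L → 33.7 × 0.47 L = 15.84 g
maltose: 0.88% w/v = 8.8 g/L → 8.8 × 0.47 L = 4.14 g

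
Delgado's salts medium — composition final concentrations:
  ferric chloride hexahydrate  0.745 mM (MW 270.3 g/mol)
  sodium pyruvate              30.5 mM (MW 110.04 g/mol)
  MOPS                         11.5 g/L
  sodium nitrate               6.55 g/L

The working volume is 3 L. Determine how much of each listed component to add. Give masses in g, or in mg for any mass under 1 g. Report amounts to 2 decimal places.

ferric chloride hexahydrate 604.12 mg; sodium pyruvate 10.07 g; MOPS 34.50 g; sodium nitrate 19.65 g

Working volume: 3 L.
ferric chloride hexahydrate: 0.745 mmol/L × 270.3 mg/mmol × 3 L = 604.12 mg
sodium pyruvate: 30.5 mmol/L × 110.04 g/mol × 3 L ÷ 1000 = 10.07 g
MOPS: 11.5 g/L × 3 L = 34.50 g
sodium nitrate: 6.55 g/L × 3 L = 19.65 g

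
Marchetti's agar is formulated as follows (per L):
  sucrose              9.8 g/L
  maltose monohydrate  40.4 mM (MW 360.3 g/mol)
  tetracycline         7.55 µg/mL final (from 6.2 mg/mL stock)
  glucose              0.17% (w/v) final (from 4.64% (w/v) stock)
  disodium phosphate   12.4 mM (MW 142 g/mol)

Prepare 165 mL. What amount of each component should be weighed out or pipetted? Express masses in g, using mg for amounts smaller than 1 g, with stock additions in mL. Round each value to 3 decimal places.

sucrose 1.617 g; maltose monohydrate 2.402 g; tetracycline 0.201 mL; glucose 6.045 mL; disodium phosphate 290.532 mg

Target volume = 165 mL = 0.165 L.
sucrose: 9.8 g/L × 0.165 L = 1.617 g
maltose monohydrate: 40.4 mmol/L × 360.3 g/mol × 0.165 L ÷ 1000 = 2.402 g
tetracycline: V = C2·V2/C1 = 7.55 µg/mL × 165 mL ÷ 6200 µg/mL = 0.201 mL
glucose: V = C2·V2/C1 = 0.17% ÷ 4.64% × 165 mL = 6.045 mL
disodium phosphate: 12.4 mmol/L × 142 mg/mmol × 0.165 L = 290.532 mg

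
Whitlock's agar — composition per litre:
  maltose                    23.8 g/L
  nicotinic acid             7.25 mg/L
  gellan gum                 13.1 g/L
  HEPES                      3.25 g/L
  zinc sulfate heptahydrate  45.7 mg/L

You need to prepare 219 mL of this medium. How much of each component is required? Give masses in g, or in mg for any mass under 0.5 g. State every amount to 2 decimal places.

Scale factor relative to 1 L: 0.219.
maltose: 23.8 g/L × 0.219 L = 5.21 g
nicotinic acid: 7.25 mg/L × 0.219 L = 1.59 mg
gellan gum: 13.1 g/L × 0.219 L = 2.87 g
HEPES: 3.25 g/L × 0.219 L = 0.71 g
zinc sulfate heptahydrate: 45.7 mg/L × 0.219 L = 10.01 mg

maltose 5.21 g; nicotinic acid 1.59 mg; gellan gum 2.87 g; HEPES 0.71 g; zinc sulfate heptahydrate 10.01 mg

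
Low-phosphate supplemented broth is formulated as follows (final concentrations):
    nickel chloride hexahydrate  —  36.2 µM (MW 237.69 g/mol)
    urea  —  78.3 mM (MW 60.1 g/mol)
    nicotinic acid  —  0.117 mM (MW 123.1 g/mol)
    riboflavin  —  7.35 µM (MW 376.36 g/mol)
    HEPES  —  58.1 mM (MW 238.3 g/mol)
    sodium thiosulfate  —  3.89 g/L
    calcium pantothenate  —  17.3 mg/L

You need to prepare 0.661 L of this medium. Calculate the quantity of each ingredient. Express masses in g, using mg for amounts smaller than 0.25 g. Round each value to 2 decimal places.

Scale factor relative to 1 L: 0.661.
nickel chloride hexahydrate: 36.2 µmol/L × 237.69 g/mol × 0.661 L ÷ 1000 = 5.69 mg
urea: 78.3 mmol/L × 60.1 g/mol × 0.661 L ÷ 1000 = 3.11 g
nicotinic acid: 0.117 mmol/L × 123.1 mg/mmol × 0.661 L = 9.52 mg
riboflavin: 7.35 µmol/L × 376.36 g/mol × 0.661 L ÷ 1000 = 1.83 mg
HEPES: 58.1 mmol/L × 238.3 g/mol × 0.661 L ÷ 1000 = 9.15 g
sodium thiosulfate: 3.89 g/L × 0.661 L = 2.57 g
calcium pantothenate: 17.3 mg/L × 0.661 L = 11.44 mg

nickel chloride hexahydrate 5.69 mg; urea 3.11 g; nicotinic acid 9.52 mg; riboflavin 1.83 mg; HEPES 9.15 g; sodium thiosulfate 2.57 g; calcium pantothenate 11.44 mg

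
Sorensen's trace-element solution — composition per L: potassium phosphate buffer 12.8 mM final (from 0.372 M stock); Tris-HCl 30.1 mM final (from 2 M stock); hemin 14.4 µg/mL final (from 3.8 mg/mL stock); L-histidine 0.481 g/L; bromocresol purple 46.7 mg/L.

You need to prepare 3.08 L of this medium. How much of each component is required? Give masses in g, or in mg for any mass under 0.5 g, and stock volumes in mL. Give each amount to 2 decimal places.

Scale factor relative to 1 L: 3.08.
potassium phosphate buffer: C1V1 = C2V2 → 12.8 mM × 3080 mL ÷ 372 mM = 105.98 mL
Tris-HCl: dilute stock: 30.1 mM × 3080 mL ÷ 2000 mM = 46.35 mL
hemin: C1V1 = C2V2 → 14.4 µg/mL × 3080 mL ÷ 3800 µg/mL = 11.67 mL
L-histidine: 0.481 g/L × 3.08 L = 1.48 g
bromocresol purple: 46.7 mg/L × 3.08 L = 143.84 mg

potassium phosphate buffer 105.98 mL; Tris-HCl 46.35 mL; hemin 11.67 mL; L-histidine 1.48 g; bromocresol purple 143.84 mg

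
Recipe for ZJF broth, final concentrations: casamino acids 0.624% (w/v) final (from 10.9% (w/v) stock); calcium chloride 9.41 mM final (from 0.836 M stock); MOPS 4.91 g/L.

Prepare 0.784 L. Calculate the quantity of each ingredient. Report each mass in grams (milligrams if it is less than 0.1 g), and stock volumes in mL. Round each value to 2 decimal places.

casamino acids 44.88 mL; calcium chloride 8.82 mL; MOPS 3.85 g

Working volume: 0.784 L.
casamino acids: C1V1 = C2V2 → 0.624% ÷ 10.9% × 784 mL = 44.88 mL
calcium chloride: dilute stock: 9.41 mM × 784 mL ÷ 836 mM = 8.82 mL
MOPS: 4.91 g/L × 0.784 L = 3.85 g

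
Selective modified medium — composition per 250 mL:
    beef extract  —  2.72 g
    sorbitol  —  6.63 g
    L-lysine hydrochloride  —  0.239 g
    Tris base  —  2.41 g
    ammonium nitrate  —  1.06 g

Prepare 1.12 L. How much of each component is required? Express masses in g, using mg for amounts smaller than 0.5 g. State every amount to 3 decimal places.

Ratio of target to recipe volume: 1120 / 250 = 4.48.
beef extract: 2.72 g × (1120 mL / 250 mL) = 12.186 g
sorbitol: 6.63 g × (1120 mL / 250 mL) = 29.702 g
L-lysine hydrochloride: 0.239 g × (1120 mL / 250 mL) = 1.071 g
Tris base: 2.41 g × (1120 mL / 250 mL) = 10.797 g
ammonium nitrate: 1.06 g × (1120 mL / 250 mL) = 4.749 g

beef extract 12.186 g; sorbitol 29.702 g; L-lysine hydrochloride 1.071 g; Tris base 10.797 g; ammonium nitrate 4.749 g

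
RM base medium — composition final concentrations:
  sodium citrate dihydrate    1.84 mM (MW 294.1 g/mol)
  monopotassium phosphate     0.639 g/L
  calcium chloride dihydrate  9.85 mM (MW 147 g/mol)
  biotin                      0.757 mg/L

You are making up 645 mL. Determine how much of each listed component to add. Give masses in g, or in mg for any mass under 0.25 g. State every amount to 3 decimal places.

sodium citrate dihydrate 0.349 g; monopotassium phosphate 0.412 g; calcium chloride dihydrate 0.934 g; biotin 0.488 mg

Target volume = 645 mL = 0.645 L.
sodium citrate dihydrate: 1.84 mmol/L × 294.1 g/mol × 0.645 L ÷ 1000 = 0.349 g
monopotassium phosphate: 0.639 g/L × 0.645 L = 0.412 g
calcium chloride dihydrate: 9.85 mmol/L × 147 g/mol × 0.645 L ÷ 1000 = 0.934 g
biotin: 0.757 mg/L × 0.645 L = 0.488 mg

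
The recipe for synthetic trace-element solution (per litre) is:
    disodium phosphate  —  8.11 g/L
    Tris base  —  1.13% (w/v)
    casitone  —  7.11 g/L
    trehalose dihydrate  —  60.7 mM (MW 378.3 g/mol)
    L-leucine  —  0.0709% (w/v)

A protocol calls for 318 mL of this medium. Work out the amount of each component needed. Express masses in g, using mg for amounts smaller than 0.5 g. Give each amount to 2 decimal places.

disodium phosphate 2.58 g; Tris base 3.59 g; casitone 2.26 g; trehalose dihydrate 7.30 g; L-leucine 225.46 mg

Scale factor relative to 1 L: 0.318.
disodium phosphate: 8.11 g/L × 0.318 L = 2.58 g
Tris base: 1.13% w/v = 11.3 g/L → 11.3 × 0.318 L = 3.59 g
casitone: 7.11 g/L × 0.318 L = 2.26 g
trehalose dihydrate: 60.7 mmol/L × 378.3 g/mol × 0.318 L ÷ 1000 = 7.30 g
L-leucine: 0.0709% w/v = 0.709 g/L → 0.709 × 0.318 L = 0.225462 g = 225.46 mg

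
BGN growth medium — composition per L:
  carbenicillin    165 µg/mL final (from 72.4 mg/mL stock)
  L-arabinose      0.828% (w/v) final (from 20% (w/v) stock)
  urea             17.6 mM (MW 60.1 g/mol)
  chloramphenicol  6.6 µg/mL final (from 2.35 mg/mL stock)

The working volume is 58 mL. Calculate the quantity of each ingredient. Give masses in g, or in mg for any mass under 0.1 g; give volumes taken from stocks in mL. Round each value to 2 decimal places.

carbenicillin 0.13 mL; L-arabinose 2.40 mL; urea 61.35 mg; chloramphenicol 0.16 mL

Working volume: 58 mL = 0.058 L.
carbenicillin: dilute stock: 165 µg/mL × 58 mL ÷ 72400 µg/mL = 0.13 mL
L-arabinose: V = C2·V2/C1 = 0.828% ÷ 20% × 58 mL = 2.40 mL
urea: 17.6 mmol/L × 60.1 mg/mmol × 0.058 L = 61.35 mg
chloramphenicol: dilute stock: 6.6 µg/mL × 58 mL ÷ 2350 µg/mL = 0.16 mL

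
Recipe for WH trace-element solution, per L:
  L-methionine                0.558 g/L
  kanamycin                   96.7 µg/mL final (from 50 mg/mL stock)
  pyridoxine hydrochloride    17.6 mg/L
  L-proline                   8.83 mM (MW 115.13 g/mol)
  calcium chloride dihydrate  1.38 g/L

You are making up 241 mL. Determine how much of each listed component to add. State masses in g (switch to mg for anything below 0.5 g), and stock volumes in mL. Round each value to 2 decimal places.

L-methionine 134.48 mg; kanamycin 0.47 mL; pyridoxine hydrochloride 4.24 mg; L-proline 245.00 mg; calcium chloride dihydrate 332.58 mg

Scale factor relative to 1 L: 0.241.
L-methionine: 0.558 g/L × 0.241 L = 0.134478 g = 134.48 mg
kanamycin: dilute stock: 96.7 µg/mL × 241 mL ÷ 50000 µg/mL = 0.47 mL
pyridoxine hydrochloride: 17.6 mg/L × 0.241 L = 4.24 mg
L-proline: 8.83 mmol/L × 115.13 mg/mmol × 0.241 L = 245.00 mg
calcium chloride dihydrate: 1.38 g/L × 0.241 L = 0.33258 g = 332.58 mg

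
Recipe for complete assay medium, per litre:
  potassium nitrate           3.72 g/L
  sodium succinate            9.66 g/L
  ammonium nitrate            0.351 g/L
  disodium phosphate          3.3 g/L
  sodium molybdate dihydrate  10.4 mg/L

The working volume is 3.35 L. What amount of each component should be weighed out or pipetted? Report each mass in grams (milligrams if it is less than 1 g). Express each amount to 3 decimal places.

Scale factor relative to 1 L: 3.35.
potassium nitrate: 3.72 g/L × 3.35 L = 12.462 g
sodium succinate: 9.66 g/L × 3.35 L = 32.361 g
ammonium nitrate: 0.351 g/L × 3.35 L = 1.176 g
disodium phosphate: 3.3 g/L × 3.35 L = 11.055 g
sodium molybdate dihydrate: 10.4 mg/L × 3.35 L = 34.840 mg

potassium nitrate 12.462 g; sodium succinate 32.361 g; ammonium nitrate 1.176 g; disodium phosphate 11.055 g; sodium molybdate dihydrate 34.840 mg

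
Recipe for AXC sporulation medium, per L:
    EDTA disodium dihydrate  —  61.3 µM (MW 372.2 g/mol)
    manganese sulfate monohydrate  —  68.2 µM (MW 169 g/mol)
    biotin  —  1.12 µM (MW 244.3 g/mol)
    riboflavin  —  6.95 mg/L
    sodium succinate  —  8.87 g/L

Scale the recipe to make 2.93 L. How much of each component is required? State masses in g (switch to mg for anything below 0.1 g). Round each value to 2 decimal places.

EDTA disodium dihydrate 66.85 mg; manganese sulfate monohydrate 33.77 mg; biotin 0.80 mg; riboflavin 20.36 mg; sodium succinate 25.99 g

Scale factor relative to 1 L: 2.93.
EDTA disodium dihydrate: 61.3 µmol/L × 372.2 g/mol × 2.93 L ÷ 1000 = 66.85 mg
manganese sulfate monohydrate: 68.2 µmol/L × 169 g/mol × 2.93 L ÷ 1000 = 33.77 mg
biotin: 1.12 µmol/L × 244.3 g/mol × 2.93 L ÷ 1000 = 0.80 mg
riboflavin: 6.95 mg/L × 2.93 L = 20.36 mg
sodium succinate: 8.87 g/L × 2.93 L = 25.99 g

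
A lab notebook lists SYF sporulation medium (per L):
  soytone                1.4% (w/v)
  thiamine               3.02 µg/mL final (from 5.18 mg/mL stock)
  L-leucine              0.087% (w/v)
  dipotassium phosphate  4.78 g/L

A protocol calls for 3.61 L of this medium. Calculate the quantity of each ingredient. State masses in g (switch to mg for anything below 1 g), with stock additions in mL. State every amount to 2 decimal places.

soytone 50.54 g; thiamine 2.10 mL; L-leucine 3.14 g; dipotassium phosphate 17.26 g

Scale factor relative to 1 L: 3.61.
soytone: 1.4% w/v = 14 g/L → 14 × 3.61 L = 50.54 g
thiamine: dilute stock: 3.02 µg/mL × 3610 mL ÷ 5180 µg/mL = 2.10 mL
L-leucine: 0.087 g per 100 mL × 3610 mL ÷ 100 = 3.14 g
dipotassium phosphate: 4.78 g/L × 3.61 L = 17.26 g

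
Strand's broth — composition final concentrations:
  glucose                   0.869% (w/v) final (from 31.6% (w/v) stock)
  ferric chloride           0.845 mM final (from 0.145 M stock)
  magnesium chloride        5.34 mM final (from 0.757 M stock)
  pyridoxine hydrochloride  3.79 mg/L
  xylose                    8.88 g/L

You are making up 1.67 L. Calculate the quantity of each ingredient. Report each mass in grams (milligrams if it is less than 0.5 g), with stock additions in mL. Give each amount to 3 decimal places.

Working volume: 1.67 L.
glucose: V = C2·V2/C1 = 0.869% ÷ 31.6% × 1670 mL = 45.925 mL
ferric chloride: C1V1 = C2V2 → 0.845 mM × 1670 mL ÷ 145 mM = 9.732 mL
magnesium chloride: dilute stock: 5.34 mM × 1670 mL ÷ 757 mM = 11.780 mL
pyridoxine hydrochloride: 3.79 mg/L × 1.67 L = 6.329 mg
xylose: 8.88 g/L × 1.67 L = 14.830 g

glucose 45.925 mL; ferric chloride 9.732 mL; magnesium chloride 11.780 mL; pyridoxine hydrochloride 6.329 mg; xylose 14.830 g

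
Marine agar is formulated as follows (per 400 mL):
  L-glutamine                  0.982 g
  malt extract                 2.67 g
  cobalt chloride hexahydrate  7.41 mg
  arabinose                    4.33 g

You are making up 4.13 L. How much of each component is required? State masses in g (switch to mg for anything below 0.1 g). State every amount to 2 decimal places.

Scale factor = 4130 mL / 400 mL = 10.325.
L-glutamine: 0.982 g × (4130 mL / 400 mL) = 10.14 g
malt extract: 2.67 g × (4130 mL / 400 mL) = 27.57 g
cobalt chloride hexahydrate: 7.41 mg × (4130 mL / 400 mL) = 76.51 mg
arabinose: 4.33 g × (4130 mL / 400 mL) = 44.71 g

L-glutamine 10.14 g; malt extract 27.57 g; cobalt chloride hexahydrate 76.51 mg; arabinose 44.71 g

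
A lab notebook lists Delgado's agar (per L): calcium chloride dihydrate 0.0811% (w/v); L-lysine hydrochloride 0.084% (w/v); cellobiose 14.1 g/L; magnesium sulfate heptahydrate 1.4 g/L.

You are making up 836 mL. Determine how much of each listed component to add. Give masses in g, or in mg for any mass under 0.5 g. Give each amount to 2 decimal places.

calcium chloride dihydrate 0.68 g; L-lysine hydrochloride 0.70 g; cellobiose 11.79 g; magnesium sulfate heptahydrate 1.17 g

Target volume = 836 mL = 0.836 L.
calcium chloride dihydrate: 0.0811% w/v = 0.811 g/L → 0.811 × 0.836 L = 0.68 g
L-lysine hydrochloride: 0.084 g per 100 mL × 836 mL ÷ 100 = 0.70 g
cellobiose: 14.1 g/L × 0.836 L = 11.79 g
magnesium sulfate heptahydrate: 1.4 g/L × 0.836 L = 1.17 g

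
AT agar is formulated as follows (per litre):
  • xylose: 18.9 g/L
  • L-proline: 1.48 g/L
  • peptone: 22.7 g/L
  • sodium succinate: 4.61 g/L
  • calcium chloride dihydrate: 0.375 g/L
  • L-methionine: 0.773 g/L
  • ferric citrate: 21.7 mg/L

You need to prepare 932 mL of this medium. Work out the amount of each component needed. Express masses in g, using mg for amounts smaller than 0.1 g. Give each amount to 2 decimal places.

xylose 17.61 g; L-proline 1.38 g; peptone 21.16 g; sodium succinate 4.30 g; calcium chloride dihydrate 0.35 g; L-methionine 0.72 g; ferric citrate 20.22 mg

Target volume = 932 mL = 0.932 L.
xylose: 18.9 g/L × 0.932 L = 17.61 g
L-proline: 1.48 g/L × 0.932 L = 1.38 g
peptone: 22.7 g/L × 0.932 L = 21.16 g
sodium succinate: 4.61 g/L × 0.932 L = 4.30 g
calcium chloride dihydrate: 0.375 g/L × 0.932 L = 0.35 g
L-methionine: 0.773 g/L × 0.932 L = 0.72 g
ferric citrate: 21.7 mg/L × 0.932 L = 20.22 mg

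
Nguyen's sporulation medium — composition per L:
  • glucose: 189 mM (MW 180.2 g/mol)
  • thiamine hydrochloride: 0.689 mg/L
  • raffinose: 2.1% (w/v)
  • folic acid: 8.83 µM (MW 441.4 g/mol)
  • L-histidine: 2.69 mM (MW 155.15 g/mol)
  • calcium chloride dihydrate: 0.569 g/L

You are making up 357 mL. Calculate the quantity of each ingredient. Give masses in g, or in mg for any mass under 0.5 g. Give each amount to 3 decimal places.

glucose 12.159 g; thiamine hydrochloride 0.246 mg; raffinose 7.497 g; folic acid 1.391 mg; L-histidine 148.995 mg; calcium chloride dihydrate 203.133 mg

Target volume = 357 mL = 0.357 L.
glucose: 189 mmol/L × 180.2 g/mol × 0.357 L ÷ 1000 = 12.159 g
thiamine hydrochloride: 0.689 mg/L × 0.357 L = 0.246 mg
raffinose: 2.1% w/v = 21 g/L → 21 × 0.357 L = 7.497 g
folic acid: 8.83 µmol/L × 441.4 g/mol × 0.357 L ÷ 1000 = 1.391 mg
L-histidine: 2.69 mmol/L × 155.15 mg/mmol × 0.357 L = 148.995 mg
calcium chloride dihydrate: 0.569 g/L × 0.357 L = 0.203133 g = 203.133 mg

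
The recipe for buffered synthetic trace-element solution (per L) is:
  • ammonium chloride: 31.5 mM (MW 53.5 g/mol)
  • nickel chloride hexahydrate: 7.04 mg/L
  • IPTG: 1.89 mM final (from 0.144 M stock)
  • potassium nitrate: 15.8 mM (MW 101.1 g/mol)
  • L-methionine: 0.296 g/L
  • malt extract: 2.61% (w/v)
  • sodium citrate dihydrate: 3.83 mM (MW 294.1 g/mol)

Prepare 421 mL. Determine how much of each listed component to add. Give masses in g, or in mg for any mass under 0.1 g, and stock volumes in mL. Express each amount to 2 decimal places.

ammonium chloride 0.71 g; nickel chloride hexahydrate 2.96 mg; IPTG 5.53 mL; potassium nitrate 0.67 g; L-methionine 0.12 g; malt extract 10.99 g; sodium citrate dihydrate 0.47 g

Working volume: 421 mL = 0.421 L.
ammonium chloride: 31.5 mmol/L × 53.5 g/mol × 0.421 L ÷ 1000 = 0.71 g
nickel chloride hexahydrate: 7.04 mg/L × 0.421 L = 2.96 mg
IPTG: C1V1 = C2V2 → 1.89 mM × 421 mL ÷ 144 mM = 5.53 mL
potassium nitrate: 15.8 mmol/L × 101.1 g/mol × 0.421 L ÷ 1000 = 0.67 g
L-methionine: 0.296 g/L × 0.421 L = 0.12 g
malt extract: 2.61 g per 100 mL × 421 mL ÷ 100 = 10.99 g
sodium citrate dihydrate: 3.83 mmol/L × 294.1 g/mol × 0.421 L ÷ 1000 = 0.47 g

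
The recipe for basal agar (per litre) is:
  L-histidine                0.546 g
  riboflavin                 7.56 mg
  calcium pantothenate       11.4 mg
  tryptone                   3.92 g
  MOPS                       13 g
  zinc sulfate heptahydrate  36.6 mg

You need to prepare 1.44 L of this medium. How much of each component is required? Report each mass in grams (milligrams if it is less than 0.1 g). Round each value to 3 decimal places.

L-histidine 0.786 g; riboflavin 10.886 mg; calcium pantothenate 16.416 mg; tryptone 5.645 g; MOPS 18.720 g; zinc sulfate heptahydrate 52.704 mg

Scale factor = 1440 mL / 1000 mL = 1.44.
L-histidine: 0.546 g × (1440 mL / 1000 mL) = 0.786 g
riboflavin: 7.56 mg × (1440 mL / 1000 mL) = 10.886 mg
calcium pantothenate: 11.4 mg × (1440 mL / 1000 mL) = 16.416 mg
tryptone: 3.92 g × (1440 mL / 1000 mL) = 5.645 g
MOPS: 13 g × (1440 mL / 1000 mL) = 18.720 g
zinc sulfate heptahydrate: 36.6 mg × (1440 mL / 1000 mL) = 52.704 mg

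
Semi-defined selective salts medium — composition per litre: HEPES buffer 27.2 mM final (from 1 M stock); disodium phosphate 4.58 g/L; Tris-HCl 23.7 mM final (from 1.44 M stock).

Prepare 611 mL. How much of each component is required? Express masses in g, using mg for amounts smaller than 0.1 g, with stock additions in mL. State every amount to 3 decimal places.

Working volume: 611 mL = 0.611 L.
HEPES buffer: V = C2·V2/C1 = 27.2 mM × 611 mL ÷ 1000 mM = 16.619 mL
disodium phosphate: 4.58 g/L × 0.611 L = 2.798 g
Tris-HCl: V = C2·V2/C1 = 23.7 mM × 611 mL ÷ 1440 mM = 10.056 mL

HEPES buffer 16.619 mL; disodium phosphate 2.798 g; Tris-HCl 10.056 mL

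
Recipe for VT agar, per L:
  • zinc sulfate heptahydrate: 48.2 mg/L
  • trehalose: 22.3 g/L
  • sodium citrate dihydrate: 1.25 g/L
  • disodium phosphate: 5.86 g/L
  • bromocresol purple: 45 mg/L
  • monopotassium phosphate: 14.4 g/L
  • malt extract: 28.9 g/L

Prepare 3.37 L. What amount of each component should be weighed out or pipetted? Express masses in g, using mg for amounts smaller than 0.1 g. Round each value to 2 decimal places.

zinc sulfate heptahydrate 0.16 g; trehalose 75.15 g; sodium citrate dihydrate 4.21 g; disodium phosphate 19.75 g; bromocresol purple 0.15 g; monopotassium phosphate 48.53 g; malt extract 97.39 g

Scale factor relative to 1 L: 3.37.
zinc sulfate heptahydrate: 48.2 mg/L × 3.37 L = 162.434 mg = 0.16 g
trehalose: 22.3 g/L × 3.37 L = 75.15 g
sodium citrate dihydrate: 1.25 g/L × 3.37 L = 4.21 g
disodium phosphate: 5.86 g/L × 3.37 L = 19.75 g
bromocresol purple: 45 mg/L × 3.37 L = 151.65 mg = 0.15 g
monopotassium phosphate: 14.4 g/L × 3.37 L = 48.53 g
malt extract: 28.9 g/L × 3.37 L = 97.39 g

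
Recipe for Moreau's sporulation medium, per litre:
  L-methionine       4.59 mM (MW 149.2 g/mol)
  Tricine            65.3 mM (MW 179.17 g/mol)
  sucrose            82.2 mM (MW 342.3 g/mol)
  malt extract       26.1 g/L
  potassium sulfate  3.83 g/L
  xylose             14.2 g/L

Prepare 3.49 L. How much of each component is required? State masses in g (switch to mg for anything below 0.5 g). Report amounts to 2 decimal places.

Scale factor relative to 1 L: 3.49.
L-methionine: 4.59 mmol/L × 149.2 g/mol × 3.49 L ÷ 1000 = 2.39 g
Tricine: 65.3 mmol/L × 179.17 g/mol × 3.49 L ÷ 1000 = 40.83 g
sucrose: 82.2 mmol/L × 342.3 g/mol × 3.49 L ÷ 1000 = 98.20 g
malt extract: 26.1 g/L × 3.49 L = 91.09 g
potassium sulfate: 3.83 g/L × 3.49 L = 13.37 g
xylose: 14.2 g/L × 3.49 L = 49.56 g

L-methionine 2.39 g; Tricine 40.83 g; sucrose 98.20 g; malt extract 91.09 g; potassium sulfate 13.37 g; xylose 49.56 g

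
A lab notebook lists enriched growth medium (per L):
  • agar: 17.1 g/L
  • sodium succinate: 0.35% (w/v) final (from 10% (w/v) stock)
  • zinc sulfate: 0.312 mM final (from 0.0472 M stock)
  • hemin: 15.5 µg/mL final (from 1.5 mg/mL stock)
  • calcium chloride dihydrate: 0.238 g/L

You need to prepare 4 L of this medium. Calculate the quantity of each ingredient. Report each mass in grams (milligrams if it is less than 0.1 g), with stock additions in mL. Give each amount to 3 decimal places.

Scale factor relative to 1 L: 4.
agar: 17.1 g/L × 4 L = 68.400 g
sodium succinate: V = C2·V2/C1 = 0.35% ÷ 10% × 4000 mL = 140.000 mL
zinc sulfate: dilute stock: 0.312 mM × 4000 mL ÷ 47.2 mM = 26.441 mL
hemin: dilute stock: 15.5 µg/mL × 4000 mL ÷ 1500 µg/mL = 41.333 mL
calcium chloride dihydrate: 0.238 g/L × 4 L = 0.952 g

agar 68.400 g; sodium succinate 140.000 mL; zinc sulfate 26.441 mL; hemin 41.333 mL; calcium chloride dihydrate 0.952 g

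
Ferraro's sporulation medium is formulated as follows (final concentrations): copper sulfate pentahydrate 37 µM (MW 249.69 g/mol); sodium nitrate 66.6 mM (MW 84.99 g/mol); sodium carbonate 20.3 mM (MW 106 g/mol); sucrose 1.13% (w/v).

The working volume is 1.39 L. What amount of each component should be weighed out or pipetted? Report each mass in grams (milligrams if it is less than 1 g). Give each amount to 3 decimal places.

copper sulfate pentahydrate 12.842 mg; sodium nitrate 7.868 g; sodium carbonate 2.991 g; sucrose 15.707 g

Working volume: 1.39 L.
copper sulfate pentahydrate: 37 µmol/L × 249.69 g/mol × 1.39 L ÷ 1000 = 12.842 mg
sodium nitrate: 66.6 mmol/L × 84.99 g/mol × 1.39 L ÷ 1000 = 7.868 g
sodium carbonate: 20.3 mmol/L × 106 g/mol × 1.39 L ÷ 1000 = 2.991 g
sucrose: 1.13% w/v = 11.3 g/L → 11.3 × 1.39 L = 15.707 g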